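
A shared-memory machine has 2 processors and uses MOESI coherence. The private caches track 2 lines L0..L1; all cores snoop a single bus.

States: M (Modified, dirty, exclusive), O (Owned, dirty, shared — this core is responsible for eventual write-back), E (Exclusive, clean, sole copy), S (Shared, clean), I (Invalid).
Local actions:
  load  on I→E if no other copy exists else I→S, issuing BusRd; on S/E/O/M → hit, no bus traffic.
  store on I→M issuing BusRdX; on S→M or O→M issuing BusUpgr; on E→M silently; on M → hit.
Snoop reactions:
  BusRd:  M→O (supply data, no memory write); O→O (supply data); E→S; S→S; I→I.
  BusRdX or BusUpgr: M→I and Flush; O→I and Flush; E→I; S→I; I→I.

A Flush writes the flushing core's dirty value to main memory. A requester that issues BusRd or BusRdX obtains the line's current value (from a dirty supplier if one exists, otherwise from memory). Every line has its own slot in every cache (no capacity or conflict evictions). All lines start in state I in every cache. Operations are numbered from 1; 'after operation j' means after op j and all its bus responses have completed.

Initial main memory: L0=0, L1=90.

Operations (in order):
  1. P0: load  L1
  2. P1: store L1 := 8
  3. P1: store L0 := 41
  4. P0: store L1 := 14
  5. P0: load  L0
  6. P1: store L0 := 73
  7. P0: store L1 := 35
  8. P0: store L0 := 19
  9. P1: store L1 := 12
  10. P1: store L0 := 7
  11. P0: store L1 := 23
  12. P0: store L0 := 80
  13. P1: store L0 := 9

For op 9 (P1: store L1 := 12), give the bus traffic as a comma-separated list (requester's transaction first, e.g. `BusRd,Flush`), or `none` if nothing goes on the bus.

1. P0: load  L1  bus=[BusRd]  L1: P0=E P1=I  mem[L1]=90
2. P1: store L1 := 8  bus=[BusRdX]  L1: P0=I P1=M  mem[L1]=90
3. P1: store L0 := 41  bus=[BusRdX]  L0: P0=I P1=M  mem[L0]=0
4. P0: store L1 := 14  bus=[BusRdX,Flush]  L1: P0=M P1=I  mem[L1]=8
5. P0: load  L0  bus=[BusRd]  L0: P0=S P1=O  mem[L0]=0
6. P1: store L0 := 73  bus=[BusUpgr]  L0: P0=I P1=M  mem[L0]=0
7. P0: store L1 := 35  bus=[-]  L1: P0=M P1=I  mem[L1]=8
8. P0: store L0 := 19  bus=[BusRdX,Flush]  L0: P0=M P1=I  mem[L0]=73
9. P1: store L1 := 12  bus=[BusRdX,Flush]  L1: P0=I P1=M  mem[L1]=35
10. P1: store L0 := 7  bus=[BusRdX,Flush]  L0: P0=I P1=M  mem[L0]=19
11. P0: store L1 := 23  bus=[BusRdX,Flush]  L1: P0=M P1=I  mem[L1]=12
12. P0: store L0 := 80  bus=[BusRdX,Flush]  L0: P0=M P1=I  mem[L0]=7
13. P1: store L0 := 9  bus=[BusRdX,Flush]  L0: P0=I P1=M  mem[L0]=80

bus = BusRdX,Flush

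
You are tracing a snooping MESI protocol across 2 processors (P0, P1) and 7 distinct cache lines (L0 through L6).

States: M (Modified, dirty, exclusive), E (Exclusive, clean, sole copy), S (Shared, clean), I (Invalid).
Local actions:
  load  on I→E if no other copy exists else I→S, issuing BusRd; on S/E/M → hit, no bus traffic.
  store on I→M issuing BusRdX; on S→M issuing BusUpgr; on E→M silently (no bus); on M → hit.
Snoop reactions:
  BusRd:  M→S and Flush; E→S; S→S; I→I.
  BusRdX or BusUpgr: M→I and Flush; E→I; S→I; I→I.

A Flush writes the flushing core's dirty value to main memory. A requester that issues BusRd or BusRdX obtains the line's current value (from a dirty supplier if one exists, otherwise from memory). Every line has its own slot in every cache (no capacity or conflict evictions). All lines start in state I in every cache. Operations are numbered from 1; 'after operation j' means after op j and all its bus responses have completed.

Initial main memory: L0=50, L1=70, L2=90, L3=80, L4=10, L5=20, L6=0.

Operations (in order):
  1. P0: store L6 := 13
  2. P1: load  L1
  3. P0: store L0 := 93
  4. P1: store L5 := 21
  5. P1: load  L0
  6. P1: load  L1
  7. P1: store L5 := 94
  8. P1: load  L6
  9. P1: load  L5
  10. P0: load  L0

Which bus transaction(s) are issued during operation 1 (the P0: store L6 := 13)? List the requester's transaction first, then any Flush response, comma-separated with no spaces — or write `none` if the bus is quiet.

bus = BusRdX

  op1 P0: store L6 := 13 → M/I on L6; bus BusRdX; mem=0
  op2 P1: load  L1 → I/E on L1; bus BusRd; mem=70
  op3 P0: store L0 := 93 → M/I on L0; bus BusRdX; mem=50
  op4 P1: store L5 := 21 → I/M on L5; bus BusRdX; mem=20
  op5 P1: load  L0 → S/S on L0; bus BusRd Flush; mem=93
  op6 P1: load  L1 → I/E on L1; bus (none); mem=70
  op7 P1: store L5 := 94 → I/M on L5; bus (none); mem=20
  op8 P1: load  L6 → S/S on L6; bus BusRd Flush; mem=13
  op9 P1: load  L5 → I/M on L5; bus (none); mem=20
  op10 P0: load  L0 → S/S on L0; bus (none); mem=93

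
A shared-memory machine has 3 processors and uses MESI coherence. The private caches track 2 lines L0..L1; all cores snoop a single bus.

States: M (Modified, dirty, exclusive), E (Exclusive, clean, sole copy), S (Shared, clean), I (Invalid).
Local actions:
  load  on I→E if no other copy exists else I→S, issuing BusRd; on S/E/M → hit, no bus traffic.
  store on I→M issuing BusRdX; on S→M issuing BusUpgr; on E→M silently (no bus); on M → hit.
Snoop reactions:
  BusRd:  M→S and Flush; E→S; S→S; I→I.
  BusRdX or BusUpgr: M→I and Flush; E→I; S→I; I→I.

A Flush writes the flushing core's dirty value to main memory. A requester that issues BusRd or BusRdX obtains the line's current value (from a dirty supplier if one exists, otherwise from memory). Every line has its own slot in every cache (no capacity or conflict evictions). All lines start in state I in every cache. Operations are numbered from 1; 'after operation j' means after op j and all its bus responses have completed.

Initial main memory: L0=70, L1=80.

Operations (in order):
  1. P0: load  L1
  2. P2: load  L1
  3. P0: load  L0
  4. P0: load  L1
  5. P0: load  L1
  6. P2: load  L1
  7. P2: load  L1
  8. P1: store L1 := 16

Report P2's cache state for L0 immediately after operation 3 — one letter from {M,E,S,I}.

state = I

  op1 P0: load  L1 → E/I/I on L1; bus BusRd; mem=80
  op2 P2: load  L1 → S/I/S on L1; bus BusRd; mem=80
  op3 P0: load  L0 → E/I/I on L0; bus BusRd; mem=70
  op4 P0: load  L1 → S/I/S on L1; bus (none); mem=80
  op5 P0: load  L1 → S/I/S on L1; bus (none); mem=80
  op6 P2: load  L1 → S/I/S on L1; bus (none); mem=80
  op7 P2: load  L1 → S/I/S on L1; bus (none); mem=80
  op8 P1: store L1 := 16 → I/M/I on L1; bus BusRdX; mem=80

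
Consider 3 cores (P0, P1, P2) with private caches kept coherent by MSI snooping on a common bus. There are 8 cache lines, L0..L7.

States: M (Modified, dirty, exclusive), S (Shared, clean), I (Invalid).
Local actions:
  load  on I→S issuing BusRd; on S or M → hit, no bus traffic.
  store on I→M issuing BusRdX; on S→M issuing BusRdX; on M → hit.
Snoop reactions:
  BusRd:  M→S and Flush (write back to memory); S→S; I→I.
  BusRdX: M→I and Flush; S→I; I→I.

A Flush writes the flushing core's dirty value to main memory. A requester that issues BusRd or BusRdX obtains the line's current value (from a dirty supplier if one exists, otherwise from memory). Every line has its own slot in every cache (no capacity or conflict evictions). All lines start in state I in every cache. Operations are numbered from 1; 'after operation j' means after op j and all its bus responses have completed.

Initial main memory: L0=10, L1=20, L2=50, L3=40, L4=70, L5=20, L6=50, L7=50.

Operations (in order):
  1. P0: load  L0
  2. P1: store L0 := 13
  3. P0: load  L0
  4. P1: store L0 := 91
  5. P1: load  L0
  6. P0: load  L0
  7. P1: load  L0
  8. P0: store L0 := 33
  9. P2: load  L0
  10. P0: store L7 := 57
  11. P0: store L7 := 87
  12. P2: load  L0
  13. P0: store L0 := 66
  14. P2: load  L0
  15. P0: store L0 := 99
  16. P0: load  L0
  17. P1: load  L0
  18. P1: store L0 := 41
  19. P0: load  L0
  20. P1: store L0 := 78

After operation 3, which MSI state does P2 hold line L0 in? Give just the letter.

state = I

  op1 P0: load  L0 → S/I/I on L0; bus BusRd; mem=10
  op2 P1: store L0 := 13 → I/M/I on L0; bus BusRdX; mem=10
  op3 P0: load  L0 → S/S/I on L0; bus BusRd Flush; mem=13
  op4 P1: store L0 := 91 → I/M/I on L0; bus BusRdX; mem=13
  op5 P1: load  L0 → I/M/I on L0; bus (none); mem=13
  op6 P0: load  L0 → S/S/I on L0; bus BusRd Flush; mem=91
  op7 P1: load  L0 → S/S/I on L0; bus (none); mem=91
  op8 P0: store L0 := 33 → M/I/I on L0; bus BusRdX; mem=91
  op9 P2: load  L0 → S/I/S on L0; bus BusRd Flush; mem=33
  op10 P0: store L7 := 57 → M/I/I on L7; bus BusRdX; mem=50
  op11 P0: store L7 := 87 → M/I/I on L7; bus (none); mem=50
  op12 P2: load  L0 → S/I/S on L0; bus (none); mem=33
  op13 P0: store L0 := 66 → M/I/I on L0; bus BusRdX; mem=33
  op14 P2: load  L0 → S/I/S on L0; bus BusRd Flush; mem=66
  op15 P0: store L0 := 99 → M/I/I on L0; bus BusRdX; mem=66
  op16 P0: load  L0 → M/I/I on L0; bus (none); mem=66
  op17 P1: load  L0 → S/S/I on L0; bus BusRd Flush; mem=99
  op18 P1: store L0 := 41 → I/M/I on L0; bus BusRdX; mem=99
  op19 P0: load  L0 → S/S/I on L0; bus BusRd Flush; mem=41
  op20 P1: store L0 := 78 → I/M/I on L0; bus BusRdX; mem=41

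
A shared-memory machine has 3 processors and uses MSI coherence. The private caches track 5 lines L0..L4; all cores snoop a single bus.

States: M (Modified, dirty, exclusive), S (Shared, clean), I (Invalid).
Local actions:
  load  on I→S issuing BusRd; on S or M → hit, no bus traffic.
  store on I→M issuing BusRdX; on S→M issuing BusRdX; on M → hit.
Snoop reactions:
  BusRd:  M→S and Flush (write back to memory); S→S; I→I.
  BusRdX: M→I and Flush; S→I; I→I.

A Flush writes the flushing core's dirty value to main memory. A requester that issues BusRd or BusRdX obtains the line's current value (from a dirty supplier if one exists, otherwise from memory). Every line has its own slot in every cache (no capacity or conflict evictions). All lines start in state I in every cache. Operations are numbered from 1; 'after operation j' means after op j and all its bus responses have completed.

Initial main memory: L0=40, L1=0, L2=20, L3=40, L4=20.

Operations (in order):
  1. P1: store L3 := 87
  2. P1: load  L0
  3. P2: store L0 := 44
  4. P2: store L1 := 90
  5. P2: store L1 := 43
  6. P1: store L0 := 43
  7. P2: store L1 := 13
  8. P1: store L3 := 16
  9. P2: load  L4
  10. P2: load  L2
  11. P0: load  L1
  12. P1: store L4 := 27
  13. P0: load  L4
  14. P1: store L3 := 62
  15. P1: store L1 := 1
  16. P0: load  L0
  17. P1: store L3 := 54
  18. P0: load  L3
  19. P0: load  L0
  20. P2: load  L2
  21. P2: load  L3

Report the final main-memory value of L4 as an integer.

memory[L4] = 27

1. P1: store L3 := 87  bus=[BusRdX]  L3: P0=I P1=M P2=I  mem[L3]=40
2. P1: load  L0  bus=[BusRd]  L0: P0=I P1=S P2=I  mem[L0]=40
3. P2: store L0 := 44  bus=[BusRdX]  L0: P0=I P1=I P2=M  mem[L0]=40
4. P2: store L1 := 90  bus=[BusRdX]  L1: P0=I P1=I P2=M  mem[L1]=0
5. P2: store L1 := 43  bus=[-]  L1: P0=I P1=I P2=M  mem[L1]=0
6. P1: store L0 := 43  bus=[BusRdX,Flush]  L0: P0=I P1=M P2=I  mem[L0]=44
7. P2: store L1 := 13  bus=[-]  L1: P0=I P1=I P2=M  mem[L1]=0
8. P1: store L3 := 16  bus=[-]  L3: P0=I P1=M P2=I  mem[L3]=40
9. P2: load  L4  bus=[BusRd]  L4: P0=I P1=I P2=S  mem[L4]=20
10. P2: load  L2  bus=[BusRd]  L2: P0=I P1=I P2=S  mem[L2]=20
11. P0: load  L1  bus=[BusRd,Flush]  L1: P0=S P1=I P2=S  mem[L1]=13
12. P1: store L4 := 27  bus=[BusRdX]  L4: P0=I P1=M P2=I  mem[L4]=20
13. P0: load  L4  bus=[BusRd,Flush]  L4: P0=S P1=S P2=I  mem[L4]=27
14. P1: store L3 := 62  bus=[-]  L3: P0=I P1=M P2=I  mem[L3]=40
15. P1: store L1 := 1  bus=[BusRdX]  L1: P0=I P1=M P2=I  mem[L1]=13
16. P0: load  L0  bus=[BusRd,Flush]  L0: P0=S P1=S P2=I  mem[L0]=43
17. P1: store L3 := 54  bus=[-]  L3: P0=I P1=M P2=I  mem[L3]=40
18. P0: load  L3  bus=[BusRd,Flush]  L3: P0=S P1=S P2=I  mem[L3]=54
19. P0: load  L0  bus=[-]  L0: P0=S P1=S P2=I  mem[L0]=43
20. P2: load  L2  bus=[-]  L2: P0=I P1=I P2=S  mem[L2]=20
21. P2: load  L3  bus=[BusRd]  L3: P0=S P1=S P2=S  mem[L3]=54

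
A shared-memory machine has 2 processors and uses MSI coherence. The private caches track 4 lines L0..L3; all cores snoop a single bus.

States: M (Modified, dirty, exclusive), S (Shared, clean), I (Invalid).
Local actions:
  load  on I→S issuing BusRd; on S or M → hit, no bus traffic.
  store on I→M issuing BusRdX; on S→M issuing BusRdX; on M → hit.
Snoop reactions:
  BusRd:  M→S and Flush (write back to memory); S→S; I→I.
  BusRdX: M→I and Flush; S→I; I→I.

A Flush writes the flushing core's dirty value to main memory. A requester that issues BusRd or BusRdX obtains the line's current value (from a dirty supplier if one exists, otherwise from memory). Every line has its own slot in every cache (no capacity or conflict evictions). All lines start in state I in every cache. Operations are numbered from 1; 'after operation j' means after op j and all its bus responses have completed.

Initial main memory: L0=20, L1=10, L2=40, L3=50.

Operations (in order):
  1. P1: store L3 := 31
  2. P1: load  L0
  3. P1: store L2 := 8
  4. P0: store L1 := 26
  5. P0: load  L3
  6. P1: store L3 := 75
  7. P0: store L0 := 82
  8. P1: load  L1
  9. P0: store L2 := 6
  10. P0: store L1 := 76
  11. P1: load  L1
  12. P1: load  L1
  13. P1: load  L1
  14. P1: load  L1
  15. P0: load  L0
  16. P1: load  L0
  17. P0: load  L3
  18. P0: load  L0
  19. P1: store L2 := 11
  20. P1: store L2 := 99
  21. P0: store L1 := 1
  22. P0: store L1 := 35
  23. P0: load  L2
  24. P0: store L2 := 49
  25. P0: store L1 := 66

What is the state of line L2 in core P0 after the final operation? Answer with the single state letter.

  op1 P1: store L3 := 31 → I/M on L3; bus BusRdX; mem=50
  op2 P1: load  L0 → I/S on L0; bus BusRd; mem=20
  op3 P1: store L2 := 8 → I/M on L2; bus BusRdX; mem=40
  op4 P0: store L1 := 26 → M/I on L1; bus BusRdX; mem=10
  op5 P0: load  L3 → S/S on L3; bus BusRd Flush; mem=31
  op6 P1: store L3 := 75 → I/M on L3; bus BusRdX; mem=31
  op7 P0: store L0 := 82 → M/I on L0; bus BusRdX; mem=20
  op8 P1: load  L1 → S/S on L1; bus BusRd Flush; mem=26
  op9 P0: store L2 := 6 → M/I on L2; bus BusRdX Flush; mem=8
  op10 P0: store L1 := 76 → M/I on L1; bus BusRdX; mem=26
  op11 P1: load  L1 → S/S on L1; bus BusRd Flush; mem=76
  op12 P1: load  L1 → S/S on L1; bus (none); mem=76
  op13 P1: load  L1 → S/S on L1; bus (none); mem=76
  op14 P1: load  L1 → S/S on L1; bus (none); mem=76
  op15 P0: load  L0 → M/I on L0; bus (none); mem=20
  op16 P1: load  L0 → S/S on L0; bus BusRd Flush; mem=82
  op17 P0: load  L3 → S/S on L3; bus BusRd Flush; mem=75
  op18 P0: load  L0 → S/S on L0; bus (none); mem=82
  op19 P1: store L2 := 11 → I/M on L2; bus BusRdX Flush; mem=6
  op20 P1: store L2 := 99 → I/M on L2; bus (none); mem=6
  op21 P0: store L1 := 1 → M/I on L1; bus BusRdX; mem=76
  op22 P0: store L1 := 35 → M/I on L1; bus (none); mem=76
  op23 P0: load  L2 → S/S on L2; bus BusRd Flush; mem=99
  op24 P0: store L2 := 49 → M/I on L2; bus BusRdX; mem=99
  op25 P0: store L1 := 66 → M/I on L1; bus (none); mem=76

state = M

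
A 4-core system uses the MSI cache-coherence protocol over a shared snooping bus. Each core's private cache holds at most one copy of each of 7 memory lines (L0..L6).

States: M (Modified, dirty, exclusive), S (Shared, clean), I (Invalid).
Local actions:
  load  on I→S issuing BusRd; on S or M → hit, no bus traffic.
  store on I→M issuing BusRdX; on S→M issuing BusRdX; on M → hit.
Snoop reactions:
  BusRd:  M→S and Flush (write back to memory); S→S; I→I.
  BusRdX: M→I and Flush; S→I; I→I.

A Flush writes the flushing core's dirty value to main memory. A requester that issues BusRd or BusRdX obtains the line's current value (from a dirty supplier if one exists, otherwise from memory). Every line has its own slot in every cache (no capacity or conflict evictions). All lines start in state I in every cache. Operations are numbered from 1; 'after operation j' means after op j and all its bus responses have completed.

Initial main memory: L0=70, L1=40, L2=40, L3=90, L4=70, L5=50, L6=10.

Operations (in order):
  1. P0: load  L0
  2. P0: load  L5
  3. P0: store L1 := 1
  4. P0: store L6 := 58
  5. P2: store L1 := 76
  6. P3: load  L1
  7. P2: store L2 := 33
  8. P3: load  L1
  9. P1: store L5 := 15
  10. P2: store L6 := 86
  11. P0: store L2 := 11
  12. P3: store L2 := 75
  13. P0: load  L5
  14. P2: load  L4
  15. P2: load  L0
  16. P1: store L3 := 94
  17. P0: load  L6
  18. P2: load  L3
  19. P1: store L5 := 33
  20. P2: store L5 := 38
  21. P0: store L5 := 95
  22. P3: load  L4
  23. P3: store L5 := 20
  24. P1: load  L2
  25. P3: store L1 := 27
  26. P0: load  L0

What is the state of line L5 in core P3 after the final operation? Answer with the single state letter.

1. P0: load  L0  bus=[BusRd]  L0: P0=S P1=I P2=I P3=I  mem[L0]=70
2. P0: load  L5  bus=[BusRd]  L5: P0=S P1=I P2=I P3=I  mem[L5]=50
3. P0: store L1 := 1  bus=[BusRdX]  L1: P0=M P1=I P2=I P3=I  mem[L1]=40
4. P0: store L6 := 58  bus=[BusRdX]  L6: P0=M P1=I P2=I P3=I  mem[L6]=10
5. P2: store L1 := 76  bus=[BusRdX,Flush]  L1: P0=I P1=I P2=M P3=I  mem[L1]=1
6. P3: load  L1  bus=[BusRd,Flush]  L1: P0=I P1=I P2=S P3=S  mem[L1]=76
7. P2: store L2 := 33  bus=[BusRdX]  L2: P0=I P1=I P2=M P3=I  mem[L2]=40
8. P3: load  L1  bus=[-]  L1: P0=I P1=I P2=S P3=S  mem[L1]=76
9. P1: store L5 := 15  bus=[BusRdX]  L5: P0=I P1=M P2=I P3=I  mem[L5]=50
10. P2: store L6 := 86  bus=[BusRdX,Flush]  L6: P0=I P1=I P2=M P3=I  mem[L6]=58
11. P0: store L2 := 11  bus=[BusRdX,Flush]  L2: P0=M P1=I P2=I P3=I  mem[L2]=33
12. P3: store L2 := 75  bus=[BusRdX,Flush]  L2: P0=I P1=I P2=I P3=M  mem[L2]=11
13. P0: load  L5  bus=[BusRd,Flush]  L5: P0=S P1=S P2=I P3=I  mem[L5]=15
14. P2: load  L4  bus=[BusRd]  L4: P0=I P1=I P2=S P3=I  mem[L4]=70
15. P2: load  L0  bus=[BusRd]  L0: P0=S P1=I P2=S P3=I  mem[L0]=70
16. P1: store L3 := 94  bus=[BusRdX]  L3: P0=I P1=M P2=I P3=I  mem[L3]=90
17. P0: load  L6  bus=[BusRd,Flush]  L6: P0=S P1=I P2=S P3=I  mem[L6]=86
18. P2: load  L3  bus=[BusRd,Flush]  L3: P0=I P1=S P2=S P3=I  mem[L3]=94
19. P1: store L5 := 33  bus=[BusRdX]  L5: P0=I P1=M P2=I P3=I  mem[L5]=15
20. P2: store L5 := 38  bus=[BusRdX,Flush]  L5: P0=I P1=I P2=M P3=I  mem[L5]=33
21. P0: store L5 := 95  bus=[BusRdX,Flush]  L5: P0=M P1=I P2=I P3=I  mem[L5]=38
22. P3: load  L4  bus=[BusRd]  L4: P0=I P1=I P2=S P3=S  mem[L4]=70
23. P3: store L5 := 20  bus=[BusRdX,Flush]  L5: P0=I P1=I P2=I P3=M  mem[L5]=95
24. P1: load  L2  bus=[BusRd,Flush]  L2: P0=I P1=S P2=I P3=S  mem[L2]=75
25. P3: store L1 := 27  bus=[BusRdX]  L1: P0=I P1=I P2=I P3=M  mem[L1]=76
26. P0: load  L0  bus=[-]  L0: P0=S P1=I P2=S P3=I  mem[L0]=70

state = M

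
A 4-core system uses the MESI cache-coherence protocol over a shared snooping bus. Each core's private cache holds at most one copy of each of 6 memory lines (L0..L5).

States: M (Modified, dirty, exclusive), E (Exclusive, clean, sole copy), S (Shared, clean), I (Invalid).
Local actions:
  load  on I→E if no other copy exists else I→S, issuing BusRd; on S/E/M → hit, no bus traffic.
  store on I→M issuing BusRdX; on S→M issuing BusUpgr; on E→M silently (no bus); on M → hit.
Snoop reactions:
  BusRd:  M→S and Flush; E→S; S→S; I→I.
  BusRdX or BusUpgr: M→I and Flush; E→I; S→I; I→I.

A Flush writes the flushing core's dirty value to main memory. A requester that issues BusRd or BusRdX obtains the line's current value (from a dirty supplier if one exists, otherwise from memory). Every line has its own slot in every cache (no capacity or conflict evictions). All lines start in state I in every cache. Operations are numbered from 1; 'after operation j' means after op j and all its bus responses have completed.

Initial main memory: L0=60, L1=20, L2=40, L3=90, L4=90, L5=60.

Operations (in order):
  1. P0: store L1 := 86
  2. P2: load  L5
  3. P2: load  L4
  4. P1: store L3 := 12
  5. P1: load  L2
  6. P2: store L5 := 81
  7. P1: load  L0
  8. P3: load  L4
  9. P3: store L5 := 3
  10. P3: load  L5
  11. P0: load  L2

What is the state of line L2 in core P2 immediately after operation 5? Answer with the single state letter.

state = I

  op1 P0: store L1 := 86 → M/I/I/I on L1; bus BusRdX; mem=20
  op2 P2: load  L5 → I/I/E/I on L5; bus BusRd; mem=60
  op3 P2: load  L4 → I/I/E/I on L4; bus BusRd; mem=90
  op4 P1: store L3 := 12 → I/M/I/I on L3; bus BusRdX; mem=90
  op5 P1: load  L2 → I/E/I/I on L2; bus BusRd; mem=40
  op6 P2: store L5 := 81 → I/I/M/I on L5; bus (none); mem=60
  op7 P1: load  L0 → I/E/I/I on L0; bus BusRd; mem=60
  op8 P3: load  L4 → I/I/S/S on L4; bus BusRd; mem=90
  op9 P3: store L5 := 3 → I/I/I/M on L5; bus BusRdX Flush; mem=81
  op10 P3: load  L5 → I/I/I/M on L5; bus (none); mem=81
  op11 P0: load  L2 → S/S/I/I on L2; bus BusRd; mem=40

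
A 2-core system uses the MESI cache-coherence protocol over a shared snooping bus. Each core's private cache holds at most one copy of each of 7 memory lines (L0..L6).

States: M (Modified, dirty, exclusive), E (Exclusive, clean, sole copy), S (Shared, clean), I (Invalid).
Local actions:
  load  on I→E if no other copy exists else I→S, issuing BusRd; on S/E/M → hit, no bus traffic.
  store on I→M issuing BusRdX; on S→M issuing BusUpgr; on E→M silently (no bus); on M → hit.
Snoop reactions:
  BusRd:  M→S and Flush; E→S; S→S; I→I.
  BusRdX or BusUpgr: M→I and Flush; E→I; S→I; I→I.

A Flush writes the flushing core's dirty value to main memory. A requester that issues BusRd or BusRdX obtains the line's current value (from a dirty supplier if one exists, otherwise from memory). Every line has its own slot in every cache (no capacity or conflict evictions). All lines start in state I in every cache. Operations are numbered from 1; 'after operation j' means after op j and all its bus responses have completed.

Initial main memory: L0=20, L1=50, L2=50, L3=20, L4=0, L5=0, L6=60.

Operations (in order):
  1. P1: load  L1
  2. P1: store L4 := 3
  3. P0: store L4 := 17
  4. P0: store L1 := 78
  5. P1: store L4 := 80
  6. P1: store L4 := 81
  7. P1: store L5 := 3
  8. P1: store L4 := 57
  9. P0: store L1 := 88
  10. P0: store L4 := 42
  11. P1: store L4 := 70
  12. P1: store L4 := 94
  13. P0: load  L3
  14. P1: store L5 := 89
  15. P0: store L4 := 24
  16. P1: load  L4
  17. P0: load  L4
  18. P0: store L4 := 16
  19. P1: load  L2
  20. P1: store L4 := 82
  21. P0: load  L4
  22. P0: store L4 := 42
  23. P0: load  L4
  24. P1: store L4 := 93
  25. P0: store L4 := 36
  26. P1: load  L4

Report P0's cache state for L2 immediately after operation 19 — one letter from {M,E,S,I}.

  op1 P1: load  L1 → I/E on L1; bus BusRd; mem=50
  op2 P1: store L4 := 3 → I/M on L4; bus BusRdX; mem=0
  op3 P0: store L4 := 17 → M/I on L4; bus BusRdX Flush; mem=3
  op4 P0: store L1 := 78 → M/I on L1; bus BusRdX; mem=50
  op5 P1: store L4 := 80 → I/M on L4; bus BusRdX Flush; mem=17
  op6 P1: store L4 := 81 → I/M on L4; bus (none); mem=17
  op7 P1: store L5 := 3 → I/M on L5; bus BusRdX; mem=0
  op8 P1: store L4 := 57 → I/M on L4; bus (none); mem=17
  op9 P0: store L1 := 88 → M/I on L1; bus (none); mem=50
  op10 P0: store L4 := 42 → M/I on L4; bus BusRdX Flush; mem=57
  op11 P1: store L4 := 70 → I/M on L4; bus BusRdX Flush; mem=42
  op12 P1: store L4 := 94 → I/M on L4; bus (none); mem=42
  op13 P0: load  L3 → E/I on L3; bus BusRd; mem=20
  op14 P1: store L5 := 89 → I/M on L5; bus (none); mem=0
  op15 P0: store L4 := 24 → M/I on L4; bus BusRdX Flush; mem=94
  op16 P1: load  L4 → S/S on L4; bus BusRd Flush; mem=24
  op17 P0: load  L4 → S/S on L4; bus (none); mem=24
  op18 P0: store L4 := 16 → M/I on L4; bus BusUpgr; mem=24
  op19 P1: load  L2 → I/E on L2; bus BusRd; mem=50
  op20 P1: store L4 := 82 → I/M on L4; bus BusRdX Flush; mem=16
  op21 P0: load  L4 → S/S on L4; bus BusRd Flush; mem=82
  op22 P0: store L4 := 42 → M/I on L4; bus BusUpgr; mem=82
  op23 P0: load  L4 → M/I on L4; bus (none); mem=82
  op24 P1: store L4 := 93 → I/M on L4; bus BusRdX Flush; mem=42
  op25 P0: store L4 := 36 → M/I on L4; bus BusRdX Flush; mem=93
  op26 P1: load  L4 → S/S on L4; bus BusRd Flush; mem=36

state = I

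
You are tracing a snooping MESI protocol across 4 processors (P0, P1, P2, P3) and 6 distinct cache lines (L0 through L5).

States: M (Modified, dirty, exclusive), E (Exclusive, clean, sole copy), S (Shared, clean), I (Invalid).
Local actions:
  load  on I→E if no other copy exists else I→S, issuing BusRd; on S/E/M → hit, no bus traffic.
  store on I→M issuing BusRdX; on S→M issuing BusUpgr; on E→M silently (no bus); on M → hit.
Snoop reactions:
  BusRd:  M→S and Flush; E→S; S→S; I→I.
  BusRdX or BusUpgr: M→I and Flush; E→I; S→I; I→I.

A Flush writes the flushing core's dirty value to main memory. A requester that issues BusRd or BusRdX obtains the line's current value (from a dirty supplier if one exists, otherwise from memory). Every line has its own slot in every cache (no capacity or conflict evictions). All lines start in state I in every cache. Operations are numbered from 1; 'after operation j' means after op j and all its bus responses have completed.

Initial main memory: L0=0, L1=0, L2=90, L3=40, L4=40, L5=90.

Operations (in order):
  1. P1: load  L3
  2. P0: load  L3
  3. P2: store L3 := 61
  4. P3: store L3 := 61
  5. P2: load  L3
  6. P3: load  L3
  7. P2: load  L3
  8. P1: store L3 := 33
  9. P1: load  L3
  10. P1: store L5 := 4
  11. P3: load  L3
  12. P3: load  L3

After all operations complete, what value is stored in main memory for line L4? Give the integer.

memory[L4] = 40

[1] P1: load  L3 | P0:I, P1:E(40), P2:I, P3:I | bus: BusRd
[2] P0: load  L3 | P0:S(40), P1:S(40), P2:I, P3:I | bus: BusRd
[3] P2: store L3 := 61 | P0:I, P1:I, P2:M(61), P3:I | bus: BusRdX
[4] P3: store L3 := 61 | P0:I, P1:I, P2:I, P3:M(61) | bus: BusRdX,Flush
[5] P2: load  L3 | P0:I, P1:I, P2:S(61), P3:S(61) | bus: BusRd,Flush
[6] P3: load  L3 | P0:I, P1:I, P2:S(61), P3:S(61) | bus: none
[7] P2: load  L3 | P0:I, P1:I, P2:S(61), P3:S(61) | bus: none
[8] P1: store L3 := 33 | P0:I, P1:M(33), P2:I, P3:I | bus: BusRdX
[9] P1: load  L3 | P0:I, P1:M(33), P2:I, P3:I | bus: none
[10] P1: store L5 := 4 | P0:I, P1:M(4), P2:I, P3:I | bus: BusRdX
[11] P3: load  L3 | P0:I, P1:S(33), P2:I, P3:S(33) | bus: BusRd,Flush
[12] P3: load  L3 | P0:I, P1:S(33), P2:I, P3:S(33) | bus: none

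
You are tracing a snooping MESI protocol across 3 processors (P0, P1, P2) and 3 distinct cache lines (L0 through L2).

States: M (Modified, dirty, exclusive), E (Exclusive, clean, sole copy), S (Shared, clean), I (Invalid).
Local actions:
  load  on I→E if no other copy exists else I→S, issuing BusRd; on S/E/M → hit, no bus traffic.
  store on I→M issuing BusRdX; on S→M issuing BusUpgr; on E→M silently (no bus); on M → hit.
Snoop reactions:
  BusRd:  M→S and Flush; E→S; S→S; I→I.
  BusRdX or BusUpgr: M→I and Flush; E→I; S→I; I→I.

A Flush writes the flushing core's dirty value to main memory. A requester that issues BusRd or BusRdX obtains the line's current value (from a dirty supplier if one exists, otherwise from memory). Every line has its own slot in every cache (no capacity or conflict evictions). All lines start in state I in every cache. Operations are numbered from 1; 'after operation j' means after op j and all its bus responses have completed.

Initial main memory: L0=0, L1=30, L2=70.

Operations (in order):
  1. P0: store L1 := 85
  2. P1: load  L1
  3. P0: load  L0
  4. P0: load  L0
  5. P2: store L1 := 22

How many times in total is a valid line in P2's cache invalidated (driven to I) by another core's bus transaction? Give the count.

step 1: P0: store L1 := 85  ⟶  MII  (L1)  txn=BusRdX  M[L1]=30
step 2: P1: load  L1  ⟶  SSI  (L1)  txn=BusRd+Flush  M[L1]=85
step 3: P0: load  L0  ⟶  EII  (L0)  txn=BusRd  M[L0]=0
step 4: P0: load  L0  ⟶  EII  (L0)  txn=∅  M[L0]=0
step 5: P2: store L1 := 22  ⟶  IIM  (L1)  txn=BusRdX  M[L1]=85

invalidations = 0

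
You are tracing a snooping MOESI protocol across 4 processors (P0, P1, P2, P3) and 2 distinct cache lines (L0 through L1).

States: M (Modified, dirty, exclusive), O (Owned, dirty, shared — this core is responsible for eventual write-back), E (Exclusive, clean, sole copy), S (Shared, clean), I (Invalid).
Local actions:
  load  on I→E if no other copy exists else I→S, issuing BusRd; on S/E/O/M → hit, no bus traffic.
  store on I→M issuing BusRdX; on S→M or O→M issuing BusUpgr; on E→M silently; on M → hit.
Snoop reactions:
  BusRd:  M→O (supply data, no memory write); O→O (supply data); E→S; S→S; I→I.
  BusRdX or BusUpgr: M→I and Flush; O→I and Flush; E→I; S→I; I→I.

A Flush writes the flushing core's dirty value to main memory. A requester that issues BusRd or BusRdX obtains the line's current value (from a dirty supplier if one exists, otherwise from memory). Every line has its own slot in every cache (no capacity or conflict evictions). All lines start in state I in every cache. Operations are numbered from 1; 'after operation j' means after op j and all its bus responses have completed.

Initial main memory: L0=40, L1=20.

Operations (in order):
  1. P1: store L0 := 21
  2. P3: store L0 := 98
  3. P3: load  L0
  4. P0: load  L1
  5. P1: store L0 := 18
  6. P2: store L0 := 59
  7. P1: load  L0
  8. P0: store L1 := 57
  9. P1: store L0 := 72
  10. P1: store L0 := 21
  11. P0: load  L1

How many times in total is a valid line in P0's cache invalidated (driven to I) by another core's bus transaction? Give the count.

invalidations = 0

step 1: P1: store L0 := 21  ⟶  IMII  (L0)  txn=BusRdX  M[L0]=40
step 2: P3: store L0 := 98  ⟶  IIIM  (L0)  txn=BusRdX+Flush  M[L0]=21
step 3: P3: load  L0  ⟶  IIIM  (L0)  txn=∅  M[L0]=21
step 4: P0: load  L1  ⟶  EIII  (L1)  txn=BusRd  M[L1]=20
step 5: P1: store L0 := 18  ⟶  IMII  (L0)  txn=BusRdX+Flush  M[L0]=98
step 6: P2: store L0 := 59  ⟶  IIMI  (L0)  txn=BusRdX+Flush  M[L0]=18
step 7: P1: load  L0  ⟶  ISOI  (L0)  txn=BusRd  M[L0]=18
step 8: P0: store L1 := 57  ⟶  MIII  (L1)  txn=∅  M[L1]=20
step 9: P1: store L0 := 72  ⟶  IMII  (L0)  txn=BusUpgr+Flush  M[L0]=59
step 10: P1: store L0 := 21  ⟶  IMII  (L0)  txn=∅  M[L0]=59
step 11: P0: load  L1  ⟶  MIII  (L1)  txn=∅  M[L1]=20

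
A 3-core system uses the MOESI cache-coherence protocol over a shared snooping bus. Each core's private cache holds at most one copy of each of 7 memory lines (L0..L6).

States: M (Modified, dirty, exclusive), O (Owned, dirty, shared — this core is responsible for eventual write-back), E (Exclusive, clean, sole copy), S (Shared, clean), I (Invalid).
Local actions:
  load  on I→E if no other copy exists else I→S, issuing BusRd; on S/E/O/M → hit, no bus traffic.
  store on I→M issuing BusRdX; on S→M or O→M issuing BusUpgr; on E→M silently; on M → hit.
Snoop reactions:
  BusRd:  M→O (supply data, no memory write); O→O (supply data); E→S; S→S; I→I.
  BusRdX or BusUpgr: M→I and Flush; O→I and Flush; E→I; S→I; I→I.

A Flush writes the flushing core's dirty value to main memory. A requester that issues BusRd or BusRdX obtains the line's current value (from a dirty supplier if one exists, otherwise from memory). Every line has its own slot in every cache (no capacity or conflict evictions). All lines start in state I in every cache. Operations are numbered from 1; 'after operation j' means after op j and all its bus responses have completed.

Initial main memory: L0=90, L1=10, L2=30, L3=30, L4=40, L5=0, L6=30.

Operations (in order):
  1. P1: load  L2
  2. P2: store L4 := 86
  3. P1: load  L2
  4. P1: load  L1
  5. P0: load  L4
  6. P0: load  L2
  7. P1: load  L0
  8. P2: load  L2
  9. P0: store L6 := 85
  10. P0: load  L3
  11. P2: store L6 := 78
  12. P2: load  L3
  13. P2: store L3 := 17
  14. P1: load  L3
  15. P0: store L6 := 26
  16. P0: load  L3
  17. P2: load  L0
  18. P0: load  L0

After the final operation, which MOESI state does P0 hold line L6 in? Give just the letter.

  op1 P1: load  L2 → I/E/I on L2; bus BusRd; mem=30
  op2 P2: store L4 := 86 → I/I/M on L4; bus BusRdX; mem=40
  op3 P1: load  L2 → I/E/I on L2; bus (none); mem=30
  op4 P1: load  L1 → I/E/I on L1; bus BusRd; mem=10
  op5 P0: load  L4 → S/I/O on L4; bus BusRd; mem=40
  op6 P0: load  L2 → S/S/I on L2; bus BusRd; mem=30
  op7 P1: load  L0 → I/E/I on L0; bus BusRd; mem=90
  op8 P2: load  L2 → S/S/S on L2; bus BusRd; mem=30
  op9 P0: store L6 := 85 → M/I/I on L6; bus BusRdX; mem=30
  op10 P0: load  L3 → E/I/I on L3; bus BusRd; mem=30
  op11 P2: store L6 := 78 → I/I/M on L6; bus BusRdX Flush; mem=85
  op12 P2: load  L3 → S/I/S on L3; bus BusRd; mem=30
  op13 P2: store L3 := 17 → I/I/M on L3; bus BusUpgr; mem=30
  op14 P1: load  L3 → I/S/O on L3; bus BusRd; mem=30
  op15 P0: store L6 := 26 → M/I/I on L6; bus BusRdX Flush; mem=78
  op16 P0: load  L3 → S/S/O on L3; bus BusRd; mem=30
  op17 P2: load  L0 → I/S/S on L0; bus BusRd; mem=90
  op18 P0: load  L0 → S/S/S on L0; bus BusRd; mem=90

state = M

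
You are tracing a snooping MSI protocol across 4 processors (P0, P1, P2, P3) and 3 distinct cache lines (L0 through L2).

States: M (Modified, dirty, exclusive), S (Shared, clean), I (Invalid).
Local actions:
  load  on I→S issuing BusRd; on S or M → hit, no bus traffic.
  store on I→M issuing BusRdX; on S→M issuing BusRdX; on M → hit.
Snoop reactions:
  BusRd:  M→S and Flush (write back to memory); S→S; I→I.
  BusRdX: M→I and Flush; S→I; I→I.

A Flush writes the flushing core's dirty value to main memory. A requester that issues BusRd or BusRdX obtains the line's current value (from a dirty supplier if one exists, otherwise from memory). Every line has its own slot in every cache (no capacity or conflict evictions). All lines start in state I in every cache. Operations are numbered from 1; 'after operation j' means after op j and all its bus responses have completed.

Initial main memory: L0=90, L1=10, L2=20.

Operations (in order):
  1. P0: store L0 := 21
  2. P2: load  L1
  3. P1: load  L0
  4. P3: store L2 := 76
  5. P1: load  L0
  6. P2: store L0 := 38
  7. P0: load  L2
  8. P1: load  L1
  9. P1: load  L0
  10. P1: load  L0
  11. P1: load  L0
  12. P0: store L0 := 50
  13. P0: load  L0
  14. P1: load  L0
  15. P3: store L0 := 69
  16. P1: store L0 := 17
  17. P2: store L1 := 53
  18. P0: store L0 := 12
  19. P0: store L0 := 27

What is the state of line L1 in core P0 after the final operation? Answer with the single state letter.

[1] P0: store L0 := 21 | P0:M(21), P1:I, P2:I, P3:I | bus: BusRdX
[2] P2: load  L1 | P0:I, P1:I, P2:S(10), P3:I | bus: BusRd
[3] P1: load  L0 | P0:S(21), P1:S(21), P2:I, P3:I | bus: BusRd,Flush
[4] P3: store L2 := 76 | P0:I, P1:I, P2:I, P3:M(76) | bus: BusRdX
[5] P1: load  L0 | P0:S(21), P1:S(21), P2:I, P3:I | bus: none
[6] P2: store L0 := 38 | P0:I, P1:I, P2:M(38), P3:I | bus: BusRdX
[7] P0: load  L2 | P0:S(76), P1:I, P2:I, P3:S(76) | bus: BusRd,Flush
[8] P1: load  L1 | P0:I, P1:S(10), P2:S(10), P3:I | bus: BusRd
[9] P1: load  L0 | P0:I, P1:S(38), P2:S(38), P3:I | bus: BusRd,Flush
[10] P1: load  L0 | P0:I, P1:S(38), P2:S(38), P3:I | bus: none
[11] P1: load  L0 | P0:I, P1:S(38), P2:S(38), P3:I | bus: none
[12] P0: store L0 := 50 | P0:M(50), P1:I, P2:I, P3:I | bus: BusRdX
[13] P0: load  L0 | P0:M(50), P1:I, P2:I, P3:I | bus: none
[14] P1: load  L0 | P0:S(50), P1:S(50), P2:I, P3:I | bus: BusRd,Flush
[15] P3: store L0 := 69 | P0:I, P1:I, P2:I, P3:M(69) | bus: BusRdX
[16] P1: store L0 := 17 | P0:I, P1:M(17), P2:I, P3:I | bus: BusRdX,Flush
[17] P2: store L1 := 53 | P0:I, P1:I, P2:M(53), P3:I | bus: BusRdX
[18] P0: store L0 := 12 | P0:M(12), P1:I, P2:I, P3:I | bus: BusRdX,Flush
[19] P0: store L0 := 27 | P0:M(27), P1:I, P2:I, P3:I | bus: none

state = I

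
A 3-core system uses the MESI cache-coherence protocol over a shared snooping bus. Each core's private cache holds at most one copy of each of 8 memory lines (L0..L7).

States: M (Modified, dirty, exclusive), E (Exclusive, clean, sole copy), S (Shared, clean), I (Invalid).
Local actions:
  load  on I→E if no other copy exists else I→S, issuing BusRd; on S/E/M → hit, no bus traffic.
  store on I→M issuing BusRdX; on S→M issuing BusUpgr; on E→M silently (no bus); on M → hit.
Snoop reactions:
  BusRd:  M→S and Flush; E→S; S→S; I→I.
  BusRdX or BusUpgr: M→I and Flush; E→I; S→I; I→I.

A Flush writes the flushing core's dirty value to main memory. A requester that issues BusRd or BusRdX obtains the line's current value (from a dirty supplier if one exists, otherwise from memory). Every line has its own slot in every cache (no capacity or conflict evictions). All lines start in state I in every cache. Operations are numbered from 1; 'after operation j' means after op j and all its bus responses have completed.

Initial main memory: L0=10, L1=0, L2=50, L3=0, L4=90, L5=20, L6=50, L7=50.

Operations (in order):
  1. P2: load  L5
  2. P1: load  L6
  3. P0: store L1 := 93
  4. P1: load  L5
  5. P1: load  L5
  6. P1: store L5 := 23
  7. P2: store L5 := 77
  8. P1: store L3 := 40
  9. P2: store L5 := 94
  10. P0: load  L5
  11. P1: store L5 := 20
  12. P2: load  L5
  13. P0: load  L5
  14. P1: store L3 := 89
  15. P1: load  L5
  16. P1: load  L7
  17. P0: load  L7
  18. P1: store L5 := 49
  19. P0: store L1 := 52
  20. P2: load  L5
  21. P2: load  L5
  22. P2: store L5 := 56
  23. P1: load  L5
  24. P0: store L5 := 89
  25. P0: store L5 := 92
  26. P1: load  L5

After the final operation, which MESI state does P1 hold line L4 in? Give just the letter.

state = I

[1] P2: load  L5 | P0:I, P1:I, P2:E(20) | bus: BusRd
[2] P1: load  L6 | P0:I, P1:E(50), P2:I | bus: BusRd
[3] P0: store L1 := 93 | P0:M(93), P1:I, P2:I | bus: BusRdX
[4] P1: load  L5 | P0:I, P1:S(20), P2:S(20) | bus: BusRd
[5] P1: load  L5 | P0:I, P1:S(20), P2:S(20) | bus: none
[6] P1: store L5 := 23 | P0:I, P1:M(23), P2:I | bus: BusUpgr
[7] P2: store L5 := 77 | P0:I, P1:I, P2:M(77) | bus: BusRdX,Flush
[8] P1: store L3 := 40 | P0:I, P1:M(40), P2:I | bus: BusRdX
[9] P2: store L5 := 94 | P0:I, P1:I, P2:M(94) | bus: none
[10] P0: load  L5 | P0:S(94), P1:I, P2:S(94) | bus: BusRd,Flush
[11] P1: store L5 := 20 | P0:I, P1:M(20), P2:I | bus: BusRdX
[12] P2: load  L5 | P0:I, P1:S(20), P2:S(20) | bus: BusRd,Flush
[13] P0: load  L5 | P0:S(20), P1:S(20), P2:S(20) | bus: BusRd
[14] P1: store L3 := 89 | P0:I, P1:M(89), P2:I | bus: none
[15] P1: load  L5 | P0:S(20), P1:S(20), P2:S(20) | bus: none
[16] P1: load  L7 | P0:I, P1:E(50), P2:I | bus: BusRd
[17] P0: load  L7 | P0:S(50), P1:S(50), P2:I | bus: BusRd
[18] P1: store L5 := 49 | P0:I, P1:M(49), P2:I | bus: BusUpgr
[19] P0: store L1 := 52 | P0:M(52), P1:I, P2:I | bus: none
[20] P2: load  L5 | P0:I, P1:S(49), P2:S(49) | bus: BusRd,Flush
[21] P2: load  L5 | P0:I, P1:S(49), P2:S(49) | bus: none
[22] P2: store L5 := 56 | P0:I, P1:I, P2:M(56) | bus: BusUpgr
[23] P1: load  L5 | P0:I, P1:S(56), P2:S(56) | bus: BusRd,Flush
[24] P0: store L5 := 89 | P0:M(89), P1:I, P2:I | bus: BusRdX
[25] P0: store L5 := 92 | P0:M(92), P1:I, P2:I | bus: none
[26] P1: load  L5 | P0:S(92), P1:S(92), P2:I | bus: BusRd,Flush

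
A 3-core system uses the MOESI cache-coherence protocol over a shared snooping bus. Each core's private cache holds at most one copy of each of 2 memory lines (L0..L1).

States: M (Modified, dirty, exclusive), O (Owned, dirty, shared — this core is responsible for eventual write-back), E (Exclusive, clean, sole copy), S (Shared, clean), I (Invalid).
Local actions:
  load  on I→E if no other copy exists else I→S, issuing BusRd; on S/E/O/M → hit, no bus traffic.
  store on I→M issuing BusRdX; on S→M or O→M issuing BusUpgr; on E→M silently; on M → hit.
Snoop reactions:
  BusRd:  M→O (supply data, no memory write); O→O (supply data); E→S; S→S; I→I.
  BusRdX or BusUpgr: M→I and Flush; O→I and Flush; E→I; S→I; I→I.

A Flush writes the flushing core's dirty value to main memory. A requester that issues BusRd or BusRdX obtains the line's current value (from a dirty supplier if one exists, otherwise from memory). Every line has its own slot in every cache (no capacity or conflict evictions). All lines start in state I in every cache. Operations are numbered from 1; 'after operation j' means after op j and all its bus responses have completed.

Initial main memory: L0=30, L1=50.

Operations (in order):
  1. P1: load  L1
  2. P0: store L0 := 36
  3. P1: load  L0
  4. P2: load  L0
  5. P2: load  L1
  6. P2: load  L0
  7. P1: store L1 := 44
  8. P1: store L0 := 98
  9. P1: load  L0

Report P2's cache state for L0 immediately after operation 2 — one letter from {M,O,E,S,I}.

[1] P1: load  L1 | P0:I, P1:E(50), P2:I | bus: BusRd
[2] P0: store L0 := 36 | P0:M(36), P1:I, P2:I | bus: BusRdX
[3] P1: load  L0 | P0:O(36), P1:S(36), P2:I | bus: BusRd
[4] P2: load  L0 | P0:O(36), P1:S(36), P2:S(36) | bus: BusRd
[5] P2: load  L1 | P0:I, P1:S(50), P2:S(50) | bus: BusRd
[6] P2: load  L0 | P0:O(36), P1:S(36), P2:S(36) | bus: none
[7] P1: store L1 := 44 | P0:I, P1:M(44), P2:I | bus: BusUpgr
[8] P1: store L0 := 98 | P0:I, P1:M(98), P2:I | bus: BusUpgr,Flush
[9] P1: load  L0 | P0:I, P1:M(98), P2:I | bus: none

state = I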